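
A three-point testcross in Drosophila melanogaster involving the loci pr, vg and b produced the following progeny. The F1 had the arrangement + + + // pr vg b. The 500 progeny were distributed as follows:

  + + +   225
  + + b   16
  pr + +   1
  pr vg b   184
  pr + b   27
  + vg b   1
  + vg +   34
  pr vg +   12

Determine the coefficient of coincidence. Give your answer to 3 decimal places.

0.529

The two rarest classes, pr + + and + vg b, are the double crossovers. Comparing them with the parentals, only the pr allele has switched, so pr is the middle locus and the order is vg – pr – b.
vg–pr: (61 + 2)/500 = 0.1260; pr–b: (28 + 2)/500 = 0.0600.
Expected DCO frequency = 0.1260 × 0.0600 ≈ 0.00756; observed = 2/500 ≈ 0.00400.
Coefficient of coincidence = 0.00400/0.00756 ≈ 0.529.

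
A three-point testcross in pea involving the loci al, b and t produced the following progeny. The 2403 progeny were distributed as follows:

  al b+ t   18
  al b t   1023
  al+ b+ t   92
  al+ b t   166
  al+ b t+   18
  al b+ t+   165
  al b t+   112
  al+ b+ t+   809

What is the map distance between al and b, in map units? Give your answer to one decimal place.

The two most frequent reciprocal classes, al b t and al+ b+ t+, are the parental types, so the F1 was al b t / al+ b+ t+.
The two rarest classes, al b+ t and al+ b t+, are the double crossovers. Comparing them with the parentals, only the b allele has switched, so b is the middle locus and the order is t – b – al.
Crossovers in the b–al interval produce the single-crossover classes al+ b t and al b+ t+ (166 + 165 = 331) plus the double crossovers (36).
RF(b–al) = (331 + 36) / 2403 = 367/2403 = 0.1527 → 15.3 map units.

15.3 map units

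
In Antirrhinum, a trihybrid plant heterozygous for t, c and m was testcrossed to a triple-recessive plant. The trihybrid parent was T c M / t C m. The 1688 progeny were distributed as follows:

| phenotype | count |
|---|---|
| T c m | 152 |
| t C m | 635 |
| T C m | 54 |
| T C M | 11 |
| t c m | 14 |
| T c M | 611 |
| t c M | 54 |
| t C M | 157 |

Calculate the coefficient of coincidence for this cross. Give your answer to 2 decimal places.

0.95

The two rarest classes, T C M and t c m, are the double crossovers. Comparing them with the parentals, only the c allele has switched, so c is the middle locus and the order is t – c – m.
t–c: (108 + 25)/1688 = 0.0788; c–m: (309 + 25)/1688 = 0.1979.
Expected DCO frequency = 0.0788 × 0.1979 ≈ 0.01559; observed = 25/1688 ≈ 0.01481.
Coefficient of coincidence = 0.01481/0.01559 ≈ 0.95.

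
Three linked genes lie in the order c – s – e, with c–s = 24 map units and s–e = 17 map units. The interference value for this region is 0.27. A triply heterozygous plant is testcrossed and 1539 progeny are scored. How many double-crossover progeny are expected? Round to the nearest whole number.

46

Map distances give recombination frequencies of 0.240 and 0.170 for the two intervals.
With interference 0.27 (so coincidence = 0.73), expected double-crossover frequency = 0.240 × 0.170 × 0.73 = 0.02978.
Expected number = 0.02978 × 1539 = 45.84 ≈ 46.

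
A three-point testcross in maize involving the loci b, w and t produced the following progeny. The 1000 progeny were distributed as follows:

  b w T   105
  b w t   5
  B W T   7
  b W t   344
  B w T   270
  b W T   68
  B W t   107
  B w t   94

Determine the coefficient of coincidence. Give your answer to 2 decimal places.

The two most frequent reciprocal classes, B w T and b W t, are the parental types, so the F1 was B w T / b W t.
The two rarest classes, B W T and b w t, are the double crossovers. Comparing them with the parentals, only the w allele has switched, so w is the middle locus and the order is b – w – t.
b–w: (212 + 12)/1000 = 0.2240; w–t: (162 + 12)/1000 = 0.1740.
Expected DCO frequency = 0.2240 × 0.1740 ≈ 0.03898; observed = 12/1000 ≈ 0.01200.
Coefficient of coincidence = 0.01200/0.03898 ≈ 0.31.

0.31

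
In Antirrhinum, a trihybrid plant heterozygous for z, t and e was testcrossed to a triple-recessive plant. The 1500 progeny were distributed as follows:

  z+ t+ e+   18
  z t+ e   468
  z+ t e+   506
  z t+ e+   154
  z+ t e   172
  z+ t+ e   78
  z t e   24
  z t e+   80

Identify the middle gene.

t

The two most frequent reciprocal classes, z+ t e+ and z t+ e, are the parental types, so the F1 was z+ t e+ / z t+ e.
The two rarest classes, z+ t+ e+ and z t e, are the double crossovers. Comparing them with the parentals, only the t allele has switched, so t is the middle locus and the order is z – t – e.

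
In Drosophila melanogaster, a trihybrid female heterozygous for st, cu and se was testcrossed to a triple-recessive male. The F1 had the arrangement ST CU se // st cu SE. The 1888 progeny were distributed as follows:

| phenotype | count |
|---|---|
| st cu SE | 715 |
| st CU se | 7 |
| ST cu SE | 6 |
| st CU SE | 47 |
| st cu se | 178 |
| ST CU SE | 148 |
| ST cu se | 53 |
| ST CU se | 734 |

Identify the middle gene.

The two rarest classes, st CU se and ST cu SE, are the double crossovers. Comparing them with the parentals, only the st allele has switched, so st is the middle locus and the order is se – st – cu.

st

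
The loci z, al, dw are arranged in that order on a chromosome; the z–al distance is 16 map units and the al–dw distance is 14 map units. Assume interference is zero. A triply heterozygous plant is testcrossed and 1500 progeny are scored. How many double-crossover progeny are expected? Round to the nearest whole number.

Map distances give recombination frequencies of 0.160 and 0.140 for the two intervals.
With no interference, expected double-crossover frequency = 0.160 × 0.140 = 0.02240.
Expected number = 0.02240 × 1500 = 33.60 ≈ 34.

34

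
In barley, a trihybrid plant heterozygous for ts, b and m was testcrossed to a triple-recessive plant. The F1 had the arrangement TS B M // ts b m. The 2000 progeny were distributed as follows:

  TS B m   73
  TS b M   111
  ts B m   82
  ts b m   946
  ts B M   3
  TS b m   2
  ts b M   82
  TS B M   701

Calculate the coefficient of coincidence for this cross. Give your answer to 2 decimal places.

0.32

The two rarest classes, ts B M and TS b m, are the double crossovers. Comparing them with the parentals, only the ts allele has switched, so ts is the middle locus and the order is m – ts – b.
m–ts: (155 + 5)/2000 = 0.0800; ts–b: (193 + 5)/2000 = 0.0990.
Expected DCO frequency = 0.0800 × 0.0990 ≈ 0.00792; observed = 5/2000 ≈ 0.00250.
Coefficient of coincidence = 0.00250/0.00792 ≈ 0.32.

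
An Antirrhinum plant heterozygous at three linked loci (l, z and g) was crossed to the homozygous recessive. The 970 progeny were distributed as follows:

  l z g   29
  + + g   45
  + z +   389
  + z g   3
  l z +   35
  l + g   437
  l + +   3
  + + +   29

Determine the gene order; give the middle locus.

g

The two most frequent reciprocal classes, + z + and l + g, are the parental types, so the F1 was + z + / l + g.
The two rarest classes, + z g and l + +, are the double crossovers. Comparing them with the parentals, only the g allele has switched, so g is the middle locus and the order is l – g – z.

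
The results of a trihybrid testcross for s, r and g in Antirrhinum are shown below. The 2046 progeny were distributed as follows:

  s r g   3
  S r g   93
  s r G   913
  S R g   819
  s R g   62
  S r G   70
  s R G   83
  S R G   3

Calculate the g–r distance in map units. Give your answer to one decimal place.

8.9 map units

The two most frequent reciprocal classes, s r G and S R g, are the parental types, so the F1 was s r G / S R g.
The two rarest classes, s r g and S R G, are the double crossovers. Comparing them with the parentals, only the g allele has switched, so g is the middle locus and the order is s – g – r.
Crossovers in the g–r interval produce the single-crossover classes s R G and S r g (83 + 93 = 176) plus the double crossovers (6).
RF(g–r) = (176 + 6) / 2046 = 182/2046 = 0.0890 → 8.9 map units.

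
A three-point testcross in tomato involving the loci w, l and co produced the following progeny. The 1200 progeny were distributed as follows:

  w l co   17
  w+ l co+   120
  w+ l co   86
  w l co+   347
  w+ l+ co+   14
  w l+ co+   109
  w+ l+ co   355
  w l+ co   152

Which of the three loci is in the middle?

co

The two most frequent reciprocal classes, w+ l+ co and w l co+, are the parental types, so the F1 was w+ l+ co / w l co+.
The two rarest classes, w+ l+ co+ and w l co, are the double crossovers. Comparing them with the parentals, only the co allele has switched, so co is the middle locus and the order is l – co – w.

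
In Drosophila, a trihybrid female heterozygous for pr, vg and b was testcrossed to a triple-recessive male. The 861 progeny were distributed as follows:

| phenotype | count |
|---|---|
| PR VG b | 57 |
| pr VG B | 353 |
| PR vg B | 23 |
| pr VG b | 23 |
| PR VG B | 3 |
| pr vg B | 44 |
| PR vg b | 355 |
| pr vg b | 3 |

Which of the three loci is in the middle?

pr

The two most frequent reciprocal classes, PR vg b and pr VG B, are the parental types, so the F1 was PR vg b / pr VG B.
The two rarest classes, pr vg b and PR VG B, are the double crossovers. Comparing them with the parentals, only the pr allele has switched, so pr is the middle locus and the order is b – pr – vg.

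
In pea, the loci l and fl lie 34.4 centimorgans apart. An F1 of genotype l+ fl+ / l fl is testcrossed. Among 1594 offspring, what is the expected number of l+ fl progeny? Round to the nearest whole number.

A map distance of 34.4 centimorgans corresponds to a recombination frequency of 0.344.
The F1 is l+ fl+ / l fl, so l+ fl is a recombinant gamete class with expected frequency r/2 = 0.344/2 = 0.1720.
Expected number = 0.1720 × 1594 = 274.17 ≈ 274.

274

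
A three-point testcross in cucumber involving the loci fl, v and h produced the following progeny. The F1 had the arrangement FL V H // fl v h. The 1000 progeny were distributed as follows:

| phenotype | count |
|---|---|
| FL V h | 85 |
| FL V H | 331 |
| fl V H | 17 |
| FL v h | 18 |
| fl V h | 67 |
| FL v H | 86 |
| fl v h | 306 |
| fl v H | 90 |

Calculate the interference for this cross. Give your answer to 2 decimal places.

0.11

The two rarest classes, fl V H and FL v h, are the double crossovers. Comparing them with the parentals, only the fl allele has switched, so fl is the middle locus and the order is h – fl – v.
h–fl: (175 + 35)/1000 = 0.2100; fl–v: (153 + 35)/1000 = 0.1880.
Expected DCO frequency = 0.2100 × 0.1880 ≈ 0.03948; observed = 35/1000 ≈ 0.03500.
Coefficient of coincidence = 0.03500/0.03948 ≈ 0.89; interference = 1 − 0.89 = 0.11.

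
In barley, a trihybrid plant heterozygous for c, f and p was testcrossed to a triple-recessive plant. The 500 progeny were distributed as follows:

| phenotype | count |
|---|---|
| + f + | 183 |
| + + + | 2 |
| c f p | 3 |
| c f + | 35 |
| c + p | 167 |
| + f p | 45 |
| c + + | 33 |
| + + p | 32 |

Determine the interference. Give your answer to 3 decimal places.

The two most frequent reciprocal classes, + f + and c + p, are the parental types, so the F1 was + f + / c + p.
The two rarest classes, + + + and c f p, are the double crossovers. Comparing them with the parentals, only the f allele has switched, so f is the middle locus and the order is c – f – p.
c–f: (67 + 5)/500 = 0.1440; f–p: (78 + 5)/500 = 0.1660.
Expected DCO frequency = 0.1440 × 0.1660 ≈ 0.02390; observed = 5/500 ≈ 0.01000.
Coefficient of coincidence = 0.01000/0.02390 ≈ 0.418; interference = 1 − 0.418 = 0.582.

0.582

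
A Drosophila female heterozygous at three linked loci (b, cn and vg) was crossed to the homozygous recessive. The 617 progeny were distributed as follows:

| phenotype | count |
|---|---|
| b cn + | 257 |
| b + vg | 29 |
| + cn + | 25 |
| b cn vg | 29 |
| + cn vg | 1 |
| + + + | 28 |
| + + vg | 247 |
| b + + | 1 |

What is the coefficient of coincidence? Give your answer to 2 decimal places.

The two most frequent reciprocal classes, b cn + and + + vg, are the parental types, so the F1 was b cn + / + + vg.
The two rarest classes, b + + and + cn vg, are the double crossovers. Comparing them with the parentals, only the cn allele has switched, so cn is the middle locus and the order is vg – cn – b.
vg–cn: (57 + 2)/617 = 0.0956; cn–b: (54 + 2)/617 = 0.0908.
Expected DCO frequency = 0.0956 × 0.0908 ≈ 0.00868; observed = 2/617 ≈ 0.00324.
Coefficient of coincidence = 0.00324/0.00868 ≈ 0.37.

0.37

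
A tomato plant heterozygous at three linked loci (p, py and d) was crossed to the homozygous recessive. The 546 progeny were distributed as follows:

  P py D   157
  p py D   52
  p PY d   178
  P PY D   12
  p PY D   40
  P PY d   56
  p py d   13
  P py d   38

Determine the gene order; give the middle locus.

py

The two most frequent reciprocal classes, P py D and p PY d, are the parental types, so the F1 was P py D / p PY d.
The two rarest classes, P PY D and p py d, are the double crossovers. Comparing them with the parentals, only the py allele has switched, so py is the middle locus and the order is p – py – d.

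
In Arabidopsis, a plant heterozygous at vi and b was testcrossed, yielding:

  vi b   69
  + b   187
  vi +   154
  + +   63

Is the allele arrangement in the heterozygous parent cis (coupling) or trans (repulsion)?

The two most frequent classes are + b (187) and vi + (154); these are the parental (non-recombinant) types.
So the F1 carried + b on one chromosome and vi + on the other — the recessive alleles are on opposite chromosomes (trans / repulsion).

trans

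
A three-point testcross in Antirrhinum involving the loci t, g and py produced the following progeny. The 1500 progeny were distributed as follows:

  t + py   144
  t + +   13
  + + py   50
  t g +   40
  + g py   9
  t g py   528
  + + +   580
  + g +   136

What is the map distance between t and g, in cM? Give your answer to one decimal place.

20.1 cM

The two most frequent reciprocal classes, t g py and + + +, are the parental types, so the F1 was t g py / + + +.
The two rarest classes, + g py and t + +, are the double crossovers. Comparing them with the parentals, only the t allele has switched, so t is the middle locus and the order is g – t – py.
Crossovers in the g–t interval produce the single-crossover classes t + py and + g + (144 + 136 = 280) plus the double crossovers (22).
RF(g–t) = (280 + 22) / 1500 = 302/1500 = 0.2013 → 20.1 cM.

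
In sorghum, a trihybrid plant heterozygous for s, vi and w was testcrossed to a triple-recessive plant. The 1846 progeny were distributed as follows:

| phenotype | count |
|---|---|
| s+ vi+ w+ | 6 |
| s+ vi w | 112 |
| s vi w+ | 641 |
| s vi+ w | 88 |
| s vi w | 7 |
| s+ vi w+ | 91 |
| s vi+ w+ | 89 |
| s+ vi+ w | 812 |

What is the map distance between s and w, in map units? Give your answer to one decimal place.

The two most frequent reciprocal classes, s+ vi+ w and s vi w+, are the parental types, so the F1 was s+ vi+ w / s vi w+.
The two rarest classes, s+ vi+ w+ and s vi w, are the double crossovers. Comparing them with the parentals, only the w allele has switched, so w is the middle locus and the order is s – w – vi.
Crossovers in the s–w interval produce the single-crossover classes s vi+ w and s+ vi w+ (88 + 91 = 179) plus the double crossovers (13).
RF(s–w) = (179 + 13) / 1846 = 192/1846 = 0.1040 → 10.4 map units.

10.4 map units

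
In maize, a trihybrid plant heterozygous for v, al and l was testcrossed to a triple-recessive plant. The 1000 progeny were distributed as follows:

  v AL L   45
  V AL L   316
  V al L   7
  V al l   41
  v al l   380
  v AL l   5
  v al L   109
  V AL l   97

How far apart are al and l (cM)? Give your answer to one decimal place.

21.8 cM

The two most frequent reciprocal classes, v al l and V AL L, are the parental types, so the F1 was v al l / V AL L.
The two rarest classes, v AL l and V al L, are the double crossovers. Comparing them with the parentals, only the al allele has switched, so al is the middle locus and the order is v – al – l.
Crossovers in the al–l interval produce the single-crossover classes v al L and V AL l (109 + 97 = 206) plus the double crossovers (12).
RF(al–l) = (206 + 12) / 1000 = 218/1000 = 0.2180 → 21.8 cM.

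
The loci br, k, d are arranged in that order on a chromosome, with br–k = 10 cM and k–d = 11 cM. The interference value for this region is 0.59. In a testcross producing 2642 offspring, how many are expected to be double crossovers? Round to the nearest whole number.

12

Map distances give recombination frequencies of 0.100 and 0.110 for the two intervals.
With interference 0.59 (so coincidence = 0.41), expected double-crossover frequency = 0.100 × 0.110 × 0.41 = 0.00451.
Expected number = 0.00451 × 2642 = 11.92 ≈ 12.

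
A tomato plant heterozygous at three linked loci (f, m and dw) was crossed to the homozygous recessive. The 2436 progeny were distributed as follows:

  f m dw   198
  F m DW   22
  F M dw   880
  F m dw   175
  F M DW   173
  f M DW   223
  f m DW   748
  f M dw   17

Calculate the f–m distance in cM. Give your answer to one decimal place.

The two most frequent reciprocal classes, F M dw and f m DW, are the parental types, so the F1 was F M dw / f m DW.
The two rarest classes, f M dw and F m DW, are the double crossovers. Comparing them with the parentals, only the f allele has switched, so f is the middle locus and the order is dw – f – m.
Crossovers in the f–m interval produce the single-crossover classes F m dw and f M DW (175 + 223 = 398) plus the double crossovers (39).
RF(f–m) = (398 + 39) / 2436 = 437/2436 = 0.1794 → 17.9 cM.

17.9 cM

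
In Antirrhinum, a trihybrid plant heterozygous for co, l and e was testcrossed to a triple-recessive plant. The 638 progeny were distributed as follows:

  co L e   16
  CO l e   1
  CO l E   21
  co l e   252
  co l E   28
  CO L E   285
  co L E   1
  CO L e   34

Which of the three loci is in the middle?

The two most frequent reciprocal classes, co l e and CO L E, are the parental types, so the F1 was co l e / CO L E.
The two rarest classes, CO l e and co L E, are the double crossovers. Comparing them with the parentals, only the co allele has switched, so co is the middle locus and the order is e – co – l.

co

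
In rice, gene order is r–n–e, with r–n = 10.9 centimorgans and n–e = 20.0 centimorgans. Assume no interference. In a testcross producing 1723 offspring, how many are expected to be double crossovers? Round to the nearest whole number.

38

Map distances give recombination frequencies of 0.109 and 0.200 for the two intervals.
With no interference, expected double-crossover frequency = 0.109 × 0.200 = 0.02180.
Expected number = 0.02180 × 1723 = 37.56 ≈ 38.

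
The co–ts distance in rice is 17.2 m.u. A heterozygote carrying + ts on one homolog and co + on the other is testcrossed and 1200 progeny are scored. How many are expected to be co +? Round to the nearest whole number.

497

A map distance of 17.2 m.u. corresponds to a recombination frequency of 0.172.
The F1 is + ts / co +, so co + is a parental gamete class with expected frequency (1 − r)/2 = 0.828/2 = 0.4140.
Expected number = 0.4140 × 1200 = 496.80 ≈ 497.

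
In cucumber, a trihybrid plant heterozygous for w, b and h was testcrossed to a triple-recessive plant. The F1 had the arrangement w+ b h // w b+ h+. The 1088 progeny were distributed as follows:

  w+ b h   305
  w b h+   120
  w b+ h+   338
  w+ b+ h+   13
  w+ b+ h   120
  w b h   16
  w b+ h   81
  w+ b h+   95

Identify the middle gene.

The two rarest classes, w b h and w+ b+ h+, are the double crossovers. Comparing them with the parentals, only the w allele has switched, so w is the middle locus and the order is b – w – h.

w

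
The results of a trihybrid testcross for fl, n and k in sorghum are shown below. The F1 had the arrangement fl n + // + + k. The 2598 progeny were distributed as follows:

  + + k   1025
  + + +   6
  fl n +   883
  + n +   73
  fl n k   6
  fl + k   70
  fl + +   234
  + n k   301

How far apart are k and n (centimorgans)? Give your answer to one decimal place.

The two rarest classes, fl n k and + + +, are the double crossovers. Comparing them with the parentals, only the k allele has switched, so k is the middle locus and the order is fl – k – n.
Crossovers in the k–n interval produce the single-crossover classes fl + + and + n k (234 + 301 = 535) plus the double crossovers (12).
RF(k–n) = (535 + 12) / 2598 = 547/2598 = 0.2105 → 21.1 centimorgans.

21.1 centimorgans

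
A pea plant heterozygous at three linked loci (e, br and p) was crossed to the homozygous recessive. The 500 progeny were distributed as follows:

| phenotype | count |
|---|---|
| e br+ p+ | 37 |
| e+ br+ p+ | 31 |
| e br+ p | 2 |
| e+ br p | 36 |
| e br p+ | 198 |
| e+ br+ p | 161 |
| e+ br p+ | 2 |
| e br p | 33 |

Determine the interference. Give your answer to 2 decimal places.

The two most frequent reciprocal classes, e br p+ and e+ br+ p, are the parental types, so the F1 was e br p+ / e+ br+ p.
The two rarest classes, e+ br p+ and e br+ p, are the double crossovers. Comparing them with the parentals, only the e allele has switched, so e is the middle locus and the order is br – e – p.
br–e: (73 + 4)/500 = 0.1540; e–p: (64 + 4)/500 = 0.1360.
Expected DCO frequency = 0.1540 × 0.1360 ≈ 0.02094; observed = 4/500 ≈ 0.00800.
Coefficient of coincidence = 0.00800/0.02094 ≈ 0.38; interference = 1 − 0.38 = 0.62.

0.62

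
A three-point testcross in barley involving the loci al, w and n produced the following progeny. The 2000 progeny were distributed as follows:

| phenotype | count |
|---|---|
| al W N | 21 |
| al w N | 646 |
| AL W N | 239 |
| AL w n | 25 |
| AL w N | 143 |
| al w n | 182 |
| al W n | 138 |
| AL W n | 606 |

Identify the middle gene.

w

The two most frequent reciprocal classes, al w N and AL W n, are the parental types, so the F1 was al w N / AL W n.
The two rarest classes, al W N and AL w n, are the double crossovers. Comparing them with the parentals, only the w allele has switched, so w is the middle locus and the order is n – w – al.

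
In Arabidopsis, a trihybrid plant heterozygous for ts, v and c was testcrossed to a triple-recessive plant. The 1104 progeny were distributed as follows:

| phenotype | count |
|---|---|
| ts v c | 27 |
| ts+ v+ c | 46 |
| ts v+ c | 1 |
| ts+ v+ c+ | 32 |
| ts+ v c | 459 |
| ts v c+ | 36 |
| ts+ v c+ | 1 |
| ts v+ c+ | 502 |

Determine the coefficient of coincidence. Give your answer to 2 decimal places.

The two most frequent reciprocal classes, ts+ v c and ts v+ c+, are the parental types, so the F1 was ts+ v c / ts v+ c+.
The two rarest classes, ts+ v c+ and ts v+ c, are the double crossovers. Comparing them with the parentals, only the c allele has switched, so c is the middle locus and the order is v – c – ts.
v–c: (82 + 2)/1104 = 0.0761; c–ts: (59 + 2)/1104 = 0.0553.
Expected DCO frequency = 0.0761 × 0.0553 ≈ 0.00421; observed = 2/1104 ≈ 0.00181.
Coefficient of coincidence = 0.00181/0.00421 ≈ 0.43.

0.43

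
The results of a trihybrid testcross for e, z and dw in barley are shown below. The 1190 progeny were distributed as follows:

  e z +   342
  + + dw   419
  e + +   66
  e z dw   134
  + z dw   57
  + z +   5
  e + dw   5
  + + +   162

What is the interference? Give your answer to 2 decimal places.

The two most frequent reciprocal classes, + + dw and e z +, are the parental types, so the F1 was + + dw / e z +.
The two rarest classes, e + dw and + z +, are the double crossovers. Comparing them with the parentals, only the e allele has switched, so e is the middle locus and the order is z – e – dw.
z–e: (123 + 10)/1190 = 0.1118; e–dw: (296 + 10)/1190 = 0.2571.
Expected DCO frequency = 0.1118 × 0.2571 ≈ 0.02874; observed = 10/1190 ≈ 0.00840.
Coefficient of coincidence = 0.00840/0.02874 ≈ 0.29; interference = 1 − 0.29 = 0.71.

0.71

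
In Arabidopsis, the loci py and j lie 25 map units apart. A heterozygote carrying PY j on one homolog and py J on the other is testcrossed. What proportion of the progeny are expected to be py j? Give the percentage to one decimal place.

12.5%

A map distance of 25 map units corresponds to a recombination frequency of 0.250.
The F1 is PY j / py J, so py j is a recombinant gamete class with expected frequency r/2 = 0.250/2 = 0.1250.
That is 0.1250 = 12.5% of the progeny.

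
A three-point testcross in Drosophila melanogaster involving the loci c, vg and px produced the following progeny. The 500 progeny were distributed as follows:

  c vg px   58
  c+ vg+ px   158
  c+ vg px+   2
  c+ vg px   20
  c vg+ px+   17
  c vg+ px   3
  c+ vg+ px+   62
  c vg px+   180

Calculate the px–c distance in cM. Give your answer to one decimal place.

The two most frequent reciprocal classes, c+ vg+ px and c vg px+, are the parental types, so the F1 was c+ vg+ px / c vg px+.
The two rarest classes, c vg+ px and c+ vg px+, are the double crossovers. Comparing them with the parentals, only the c allele has switched, so c is the middle locus and the order is vg – c – px.
Crossovers in the c–px interval produce the single-crossover classes c+ vg+ px+ and c vg px (62 + 58 = 120) plus the double crossovers (5).
RF(c–px) = (120 + 5) / 500 = 125/500 = 0.2500 → 25.0 cM.

25.0 cM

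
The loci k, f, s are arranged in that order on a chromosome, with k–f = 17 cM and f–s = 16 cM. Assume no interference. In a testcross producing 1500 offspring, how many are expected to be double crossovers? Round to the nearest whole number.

Map distances give recombination frequencies of 0.170 and 0.160 for the two intervals.
With no interference, expected double-crossover frequency = 0.170 × 0.160 = 0.02720.
Expected number = 0.02720 × 1500 = 40.80 ≈ 41.

41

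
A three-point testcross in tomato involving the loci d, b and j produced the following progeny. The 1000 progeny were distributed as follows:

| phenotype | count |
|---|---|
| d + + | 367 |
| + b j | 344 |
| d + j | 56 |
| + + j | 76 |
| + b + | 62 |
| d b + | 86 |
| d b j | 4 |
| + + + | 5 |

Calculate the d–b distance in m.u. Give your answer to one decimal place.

The two most frequent reciprocal classes, d + + and + b j, are the parental types, so the F1 was d + + / + b j.
The two rarest classes, + + + and d b j, are the double crossovers. Comparing them with the parentals, only the d allele has switched, so d is the middle locus and the order is j – d – b.
Crossovers in the d–b interval produce the single-crossover classes d b + and + + j (86 + 76 = 162) plus the double crossovers (9).
RF(d–b) = (162 + 9) / 1000 = 171/1000 = 0.1710 → 17.1 m.u.

17.1 m.u.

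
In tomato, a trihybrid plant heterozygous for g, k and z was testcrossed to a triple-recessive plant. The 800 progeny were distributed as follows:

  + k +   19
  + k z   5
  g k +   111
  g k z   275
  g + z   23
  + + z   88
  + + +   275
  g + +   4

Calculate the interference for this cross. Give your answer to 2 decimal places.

0.32

The two most frequent reciprocal classes, + + + and g k z, are the parental types, so the F1 was + + + / g k z.
The two rarest classes, g + + and + k z, are the double crossovers. Comparing them with the parentals, only the g allele has switched, so g is the middle locus and the order is k – g – z.
k–g: (42 + 9)/800 = 0.0638; g–z: (199 + 9)/800 = 0.2600.
Expected DCO frequency = 0.0638 × 0.2600 ≈ 0.01659; observed = 9/800 ≈ 0.01125.
Coefficient of coincidence = 0.01125/0.01659 ≈ 0.68; interference = 1 − 0.68 = 0.32.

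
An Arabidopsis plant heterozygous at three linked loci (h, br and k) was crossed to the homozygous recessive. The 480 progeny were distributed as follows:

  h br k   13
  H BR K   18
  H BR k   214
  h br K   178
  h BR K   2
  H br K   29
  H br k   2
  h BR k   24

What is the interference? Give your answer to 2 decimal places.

0.04

The two most frequent reciprocal classes, H BR k and h br K, are the parental types, so the F1 was H BR k / h br K.
The two rarest classes, H br k and h BR K, are the double crossovers. Comparing them with the parentals, only the br allele has switched, so br is the middle locus and the order is k – br – h.
k–br: (31 + 4)/480 = 0.0729; br–h: (53 + 4)/480 = 0.1187.
Expected DCO frequency = 0.0729 × 0.1187 ≈ 0.00865; observed = 4/480 ≈ 0.00833.
Coefficient of coincidence = 0.00833/0.00865 ≈ 0.96; interference = 1 − 0.96 = 0.04.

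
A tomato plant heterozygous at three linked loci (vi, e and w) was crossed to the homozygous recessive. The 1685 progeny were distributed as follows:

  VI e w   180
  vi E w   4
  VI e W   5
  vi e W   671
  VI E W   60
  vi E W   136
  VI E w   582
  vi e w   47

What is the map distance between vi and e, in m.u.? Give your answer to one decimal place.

19.3 m.u.

The two most frequent reciprocal classes, VI E w and vi e W, are the parental types, so the F1 was VI E w / vi e W.
The two rarest classes, vi E w and VI e W, are the double crossovers. Comparing them with the parentals, only the vi allele has switched, so vi is the middle locus and the order is w – vi – e.
Crossovers in the vi–e interval produce the single-crossover classes VI e w and vi E W (180 + 136 = 316) plus the double crossovers (9).
RF(vi–e) = (316 + 9) / 1685 = 325/1685 = 0.1929 → 19.3 m.u.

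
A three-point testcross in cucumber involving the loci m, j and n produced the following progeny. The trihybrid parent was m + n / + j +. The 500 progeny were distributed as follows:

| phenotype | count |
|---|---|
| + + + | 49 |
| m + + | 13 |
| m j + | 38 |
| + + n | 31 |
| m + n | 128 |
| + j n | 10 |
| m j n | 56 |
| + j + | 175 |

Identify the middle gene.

n

The two rarest classes, m + + and + j n, are the double crossovers. Comparing them with the parentals, only the n allele has switched, so n is the middle locus and the order is m – n – j.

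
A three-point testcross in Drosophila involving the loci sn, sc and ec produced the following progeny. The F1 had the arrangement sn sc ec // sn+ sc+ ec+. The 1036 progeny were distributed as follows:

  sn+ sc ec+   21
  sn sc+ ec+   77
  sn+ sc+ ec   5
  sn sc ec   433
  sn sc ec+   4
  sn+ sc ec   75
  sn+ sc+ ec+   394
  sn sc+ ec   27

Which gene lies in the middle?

ec

The two rarest classes, sn sc ec+ and sn+ sc+ ec, are the double crossovers. Comparing them with the parentals, only the ec allele has switched, so ec is the middle locus and the order is sc – ec – sn.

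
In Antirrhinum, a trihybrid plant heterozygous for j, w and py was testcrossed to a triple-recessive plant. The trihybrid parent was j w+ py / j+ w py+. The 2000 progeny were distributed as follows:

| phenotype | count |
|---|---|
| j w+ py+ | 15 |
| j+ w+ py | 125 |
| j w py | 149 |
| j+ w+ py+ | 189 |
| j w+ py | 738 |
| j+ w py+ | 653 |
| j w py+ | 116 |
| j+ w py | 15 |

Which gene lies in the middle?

py

The two rarest classes, j w+ py+ and j+ w py, are the double crossovers. Comparing them with the parentals, only the py allele has switched, so py is the middle locus and the order is j – py – w.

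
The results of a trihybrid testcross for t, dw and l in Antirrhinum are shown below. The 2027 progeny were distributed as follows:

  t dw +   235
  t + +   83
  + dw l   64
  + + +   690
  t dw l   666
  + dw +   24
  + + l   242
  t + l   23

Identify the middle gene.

The two most frequent reciprocal classes, t dw l and + + +, are the parental types, so the F1 was t dw l / + + +.
The two rarest classes, t + l and + dw +, are the double crossovers. Comparing them with the parentals, only the dw allele has switched, so dw is the middle locus and the order is l – dw – t.

dw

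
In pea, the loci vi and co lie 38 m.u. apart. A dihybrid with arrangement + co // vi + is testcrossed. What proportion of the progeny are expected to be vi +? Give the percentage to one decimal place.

31.0%

A map distance of 38 m.u. corresponds to a recombination frequency of 0.380.
The F1 is + co / vi +, so vi + is a parental gamete class with expected frequency (1 − r)/2 = 0.620/2 = 0.3100.
That is 0.3100 = 31.0% of the progeny.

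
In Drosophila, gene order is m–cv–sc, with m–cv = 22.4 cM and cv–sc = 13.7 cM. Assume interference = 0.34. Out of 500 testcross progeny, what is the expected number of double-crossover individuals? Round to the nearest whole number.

10

Map distances give recombination frequencies of 0.224 and 0.137 for the two intervals.
With interference 0.34 (so coincidence = 0.66), expected double-crossover frequency = 0.224 × 0.137 × 0.66 = 0.02025.
Expected number = 0.02025 × 500 = 10.13 ≈ 10.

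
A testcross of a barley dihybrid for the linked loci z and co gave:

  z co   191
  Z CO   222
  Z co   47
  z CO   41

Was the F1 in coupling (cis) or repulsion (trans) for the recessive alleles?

cis

The two most frequent classes are Z CO (222) and z co (191); these are the parental (non-recombinant) types.
So the F1 carried Z CO on one chromosome and z co on the other — the recessive alleles are on the same chromosome (cis / coupling).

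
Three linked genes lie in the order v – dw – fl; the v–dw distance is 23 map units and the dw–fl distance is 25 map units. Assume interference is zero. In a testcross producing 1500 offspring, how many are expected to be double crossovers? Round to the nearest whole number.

Map distances give recombination frequencies of 0.230 and 0.250 for the two intervals.
With no interference, expected double-crossover frequency = 0.230 × 0.250 = 0.05750.
Expected number = 0.05750 × 1500 = 86.25 ≈ 86.

86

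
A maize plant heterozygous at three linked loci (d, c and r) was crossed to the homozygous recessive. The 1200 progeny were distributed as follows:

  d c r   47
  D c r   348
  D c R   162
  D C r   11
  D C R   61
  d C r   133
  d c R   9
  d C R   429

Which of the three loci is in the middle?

c

The two most frequent reciprocal classes, d C R and D c r, are the parental types, so the F1 was d C R / D c r.
The two rarest classes, d c R and D C r, are the double crossovers. Comparing them with the parentals, only the c allele has switched, so c is the middle locus and the order is r – c – d.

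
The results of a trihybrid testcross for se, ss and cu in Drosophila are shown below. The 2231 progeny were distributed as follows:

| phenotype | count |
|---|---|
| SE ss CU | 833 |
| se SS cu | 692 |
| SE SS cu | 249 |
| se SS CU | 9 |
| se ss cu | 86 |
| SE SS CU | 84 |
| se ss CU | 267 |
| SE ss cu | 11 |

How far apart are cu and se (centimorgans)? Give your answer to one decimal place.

The two most frequent reciprocal classes, se SS cu and SE ss CU, are the parental types, so the F1 was se SS cu / SE ss CU.
The two rarest classes, se SS CU and SE ss cu, are the double crossovers. Comparing them with the parentals, only the cu allele has switched, so cu is the middle locus and the order is se – cu – ss.
Crossovers in the se–cu interval produce the single-crossover classes SE SS cu and se ss CU (249 + 267 = 516) plus the double crossovers (20).
RF(se–cu) = (516 + 20) / 2231 = 536/2231 = 0.2403 → 24.0 centimorgans.

24.0 centimorgans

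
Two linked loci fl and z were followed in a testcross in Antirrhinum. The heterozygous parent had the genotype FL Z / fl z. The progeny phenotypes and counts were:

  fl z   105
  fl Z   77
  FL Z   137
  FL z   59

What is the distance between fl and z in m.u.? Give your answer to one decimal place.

The recombinant classes are FL z and fl Z: 59 + 77 = 136.
Recombination frequency = 136/378 = 0.3598 ≈ 36.0%, i.e. 36.0 m.u.

36.0 m.u.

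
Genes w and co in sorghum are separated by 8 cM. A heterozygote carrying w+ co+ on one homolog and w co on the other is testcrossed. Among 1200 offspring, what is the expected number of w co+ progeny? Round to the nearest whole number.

A map distance of 8 cM corresponds to a recombination frequency of 0.080.
The F1 is w+ co+ / w co, so w co+ is a recombinant gamete class with expected frequency r/2 = 0.080/2 = 0.0400.
Expected number = 0.0400 × 1200 = 48.00 ≈ 48.

48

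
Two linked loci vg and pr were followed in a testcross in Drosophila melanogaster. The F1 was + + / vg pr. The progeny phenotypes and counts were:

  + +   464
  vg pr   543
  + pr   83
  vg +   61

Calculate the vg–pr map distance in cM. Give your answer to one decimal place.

The recombinant classes are + pr and vg +: 83 + 61 = 144.
Recombination frequency = 144/1151 = 0.1251 ≈ 12.5%, i.e. 12.5 cM.

12.5 cM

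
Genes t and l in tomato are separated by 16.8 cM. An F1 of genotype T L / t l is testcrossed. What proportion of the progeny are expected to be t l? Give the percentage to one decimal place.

41.6%

A map distance of 16.8 cM corresponds to a recombination frequency of 0.168.
The F1 is T L / t l, so t l is a parental gamete class with expected frequency (1 − r)/2 = 0.832/2 = 0.4160.
That is 0.4160 = 41.6% of the progeny.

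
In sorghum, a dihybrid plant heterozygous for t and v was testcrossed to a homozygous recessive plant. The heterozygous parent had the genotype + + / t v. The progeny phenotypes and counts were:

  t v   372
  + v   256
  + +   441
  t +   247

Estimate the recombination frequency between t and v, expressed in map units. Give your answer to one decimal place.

38.2 map units

The recombinant classes are + v and t +: 256 + 247 = 503.
Recombination frequency = 503/1316 = 0.3822 ≈ 38.2%, i.e. 38.2 map units.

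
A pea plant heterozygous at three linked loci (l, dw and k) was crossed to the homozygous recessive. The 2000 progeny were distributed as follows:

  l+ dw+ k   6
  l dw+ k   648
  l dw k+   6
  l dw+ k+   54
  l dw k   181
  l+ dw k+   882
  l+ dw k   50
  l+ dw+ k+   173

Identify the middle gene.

The two most frequent reciprocal classes, l dw+ k and l+ dw k+, are the parental types, so the F1 was l dw+ k / l+ dw k+.
The two rarest classes, l+ dw+ k and l dw k+, are the double crossovers. Comparing them with the parentals, only the l allele has switched, so l is the middle locus and the order is k – l – dw.

l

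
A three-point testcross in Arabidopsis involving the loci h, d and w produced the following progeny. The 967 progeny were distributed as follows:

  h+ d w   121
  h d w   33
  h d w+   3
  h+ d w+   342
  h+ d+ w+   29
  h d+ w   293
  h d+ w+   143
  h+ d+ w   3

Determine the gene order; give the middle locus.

h

The two most frequent reciprocal classes, h d+ w and h+ d w+, are the parental types, so the F1 was h d+ w / h+ d w+.
The two rarest classes, h+ d+ w and h d w+, are the double crossovers. Comparing them with the parentals, only the h allele has switched, so h is the middle locus and the order is d – h – w.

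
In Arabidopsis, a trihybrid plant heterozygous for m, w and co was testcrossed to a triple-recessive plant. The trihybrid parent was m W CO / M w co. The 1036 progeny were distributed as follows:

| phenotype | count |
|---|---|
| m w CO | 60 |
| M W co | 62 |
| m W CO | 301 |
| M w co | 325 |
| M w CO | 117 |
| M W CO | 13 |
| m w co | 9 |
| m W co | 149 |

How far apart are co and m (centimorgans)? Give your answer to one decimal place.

27.8 centimorgans

The two rarest classes, M W CO and m w co, are the double crossovers. Comparing them with the parentals, only the m allele has switched, so m is the middle locus and the order is w – m – co.
Crossovers in the m–co interval produce the single-crossover classes m W co and M w CO (149 + 117 = 266) plus the double crossovers (22).
RF(m–co) = (266 + 22) / 1036 = 288/1036 = 0.2780 → 27.8 centimorgans.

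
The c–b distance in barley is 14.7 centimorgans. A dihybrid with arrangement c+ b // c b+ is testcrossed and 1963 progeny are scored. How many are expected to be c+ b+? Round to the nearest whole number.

144

A map distance of 14.7 centimorgans corresponds to a recombination frequency of 0.147.
The F1 is c+ b / c b+, so c+ b+ is a recombinant gamete class with expected frequency r/2 = 0.147/2 = 0.0735.
Expected number = 0.0735 × 1963 = 144.28 ≈ 144.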